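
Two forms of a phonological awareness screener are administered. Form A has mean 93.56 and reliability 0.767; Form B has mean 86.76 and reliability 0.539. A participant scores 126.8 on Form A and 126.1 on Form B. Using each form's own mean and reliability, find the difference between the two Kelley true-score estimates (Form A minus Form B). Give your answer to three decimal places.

T̂_A = 0.767(126.8) + 0.233(93.56) = 119.05508
T̂_B = 0.539(126.1) + 0.461(86.76) = 107.96426
T̂_A − T̂_B = 11.09082

11.091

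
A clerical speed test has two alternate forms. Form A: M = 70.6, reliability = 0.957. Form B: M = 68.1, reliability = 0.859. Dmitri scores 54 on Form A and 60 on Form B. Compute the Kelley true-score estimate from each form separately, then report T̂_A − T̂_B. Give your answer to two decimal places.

-6.43

T̂_A = 0.957(54) + 0.043(70.6) = 54.7138
T̂_B = 0.859(60) + 0.141(68.1) = 61.1421
T̂_A − T̂_B = -6.4283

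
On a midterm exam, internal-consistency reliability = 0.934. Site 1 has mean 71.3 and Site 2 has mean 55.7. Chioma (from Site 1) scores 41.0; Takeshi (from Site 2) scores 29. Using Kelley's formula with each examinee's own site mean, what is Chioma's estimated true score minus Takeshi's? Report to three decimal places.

12.238

T̂_Chioma = 0.934(41.0) + 0.066(71.3) = 42.99980
T̂_Takeshi = 0.934(29) + 0.066(55.7) = 30.76220
Difference = 42.99980 − 30.76220 = 12.23760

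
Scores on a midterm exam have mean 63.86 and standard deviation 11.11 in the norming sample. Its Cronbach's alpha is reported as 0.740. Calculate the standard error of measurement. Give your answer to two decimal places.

5.67

SEM = SD · √(1 − ρ) = 11.11 × √0.260 = 11.11 × 0.5099 = 5.665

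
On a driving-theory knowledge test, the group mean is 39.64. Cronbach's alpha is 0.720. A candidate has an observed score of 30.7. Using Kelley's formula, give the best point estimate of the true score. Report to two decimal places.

Regress the observed score toward the mean by the unreliability: T̂ = 0.720·30.7 + 0.280·39.64 = 22.1040 + 11.09920 = 33.203.

33.20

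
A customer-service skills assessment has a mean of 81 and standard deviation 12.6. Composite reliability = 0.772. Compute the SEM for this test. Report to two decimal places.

6.02

SEM = SD · √(1 − ρ) = 12.6 × √0.228 = 12.6 × 0.4775 = 6.016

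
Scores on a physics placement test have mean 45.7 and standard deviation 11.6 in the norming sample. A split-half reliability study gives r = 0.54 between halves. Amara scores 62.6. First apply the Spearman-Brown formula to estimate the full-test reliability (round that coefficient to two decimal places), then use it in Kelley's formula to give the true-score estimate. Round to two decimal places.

Spearman-Brown: ρ = 2r/(1 + r) = 2(0.54)/(1 + 0.54) = 1.080/1.54 = 0.7013 → 0.70
Weight the observed score by reliability and the mean by (1 − reliability): T̂ = 0.70·62.6 + 0.30·45.7 = 43.820 + 13.710 = 57.530.

57.53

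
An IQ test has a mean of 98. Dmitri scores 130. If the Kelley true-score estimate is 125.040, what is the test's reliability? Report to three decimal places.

0.845

T̂ = ρX + (1 − ρ)μ  ⇒  T̂ − μ = ρ(X − μ)
ρ = (T̂ − μ)/(X − μ) = (125.040 − 98) / (130 − 98) = 27.040 / 32.0 = 0.84500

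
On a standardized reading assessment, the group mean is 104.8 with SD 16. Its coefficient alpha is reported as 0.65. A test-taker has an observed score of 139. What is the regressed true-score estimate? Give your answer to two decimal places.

T̂ = ρX + (1 − ρ)μ
  = 0.65 × 139 + 0.35 × 104.8
  = 90.35 + 36.680
  = 127.030
  ≈ 127.03

127.03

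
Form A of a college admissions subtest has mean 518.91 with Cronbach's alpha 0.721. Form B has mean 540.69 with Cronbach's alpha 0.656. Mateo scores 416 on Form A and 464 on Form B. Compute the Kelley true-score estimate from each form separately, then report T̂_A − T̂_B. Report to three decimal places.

T̂_A = 0.721(416) + 0.279(518.91) = 444.71189
T̂_B = 0.656(464) + 0.344(540.69) = 490.38136
T̂_A − T̂_B = -45.66947

-45.669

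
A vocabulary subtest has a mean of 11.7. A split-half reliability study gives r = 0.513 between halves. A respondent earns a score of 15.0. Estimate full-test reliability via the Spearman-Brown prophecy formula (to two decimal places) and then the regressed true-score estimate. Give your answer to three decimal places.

Spearman-Brown: ρ = 2r/(1 + r) = 2(0.513)/(1 + 0.513) = 1.0260/1.513 = 0.6781 → 0.68
T̂ = ρX + (1 − ρ)μ
  = 0.68 × 15.0 + 0.32 × 11.7
  = 10.200 + 3.744
  = 13.9440
  ≈ 13.944

13.944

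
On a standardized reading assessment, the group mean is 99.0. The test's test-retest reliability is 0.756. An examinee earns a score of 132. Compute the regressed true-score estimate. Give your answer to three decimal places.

123.948

Kelley's formula gives T̂ = 0.756·132 + 0.244·99.0 = 99.792 + 24.1560 = 123.9480.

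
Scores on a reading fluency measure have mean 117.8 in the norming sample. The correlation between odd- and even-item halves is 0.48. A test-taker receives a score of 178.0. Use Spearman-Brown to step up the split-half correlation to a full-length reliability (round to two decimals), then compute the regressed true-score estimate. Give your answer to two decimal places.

156.93

Spearman-Brown: ρ = 2r/(1 + r) = 2(0.48)/(1 + 0.48) = 0.960/1.48 = 0.6486 → 0.65
T̂ = ρX + (1 − ρ)μ
  = 0.65 × 178.0 + 0.35 × 117.8
  = 115.700 + 41.230
  = 156.930
  ≈ 156.93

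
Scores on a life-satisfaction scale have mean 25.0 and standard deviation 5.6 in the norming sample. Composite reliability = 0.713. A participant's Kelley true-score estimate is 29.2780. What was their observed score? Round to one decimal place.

T̂ = ρX + (1 − ρ)μ  ⇒  X = (T̂ − (1 − ρ)μ) / ρ
X = (29.2780 − 0.287 × 25.0) / 0.713 = (29.2780 − 7.1750) / 0.713 = 22.1030 / 0.713 = 31.000

31.0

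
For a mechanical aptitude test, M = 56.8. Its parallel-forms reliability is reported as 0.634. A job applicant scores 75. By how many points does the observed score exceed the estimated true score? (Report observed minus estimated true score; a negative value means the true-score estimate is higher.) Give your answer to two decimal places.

6.66

T̂ = ρX + (1 − ρ)μ
  = 0.634 × 75 + 0.366 × 56.8
  = 47.550 + 20.7888
  = 68.3388
  ≈ 68.339
X − T̂ = 75 − 68.339 = 6.661 → 6.66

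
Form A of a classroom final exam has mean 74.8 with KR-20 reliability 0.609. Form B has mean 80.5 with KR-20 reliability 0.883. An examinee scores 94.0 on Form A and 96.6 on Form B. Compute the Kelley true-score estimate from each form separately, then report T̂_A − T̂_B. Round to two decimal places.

T̂_A = 0.609(94.0) + 0.391(74.8) = 86.4928
T̂_B = 0.883(96.6) + 0.117(80.5) = 94.7163
T̂_A − T̂_B = -8.2235

-8.22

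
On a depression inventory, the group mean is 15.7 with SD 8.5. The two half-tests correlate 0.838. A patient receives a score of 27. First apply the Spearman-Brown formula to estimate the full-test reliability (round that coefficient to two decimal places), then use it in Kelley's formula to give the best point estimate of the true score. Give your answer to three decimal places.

Spearman-Brown: ρ = 2r/(1 + r) = 2(0.838)/(1 + 0.838) = 1.6760/1.838 = 0.9119 → 0.91
Weight the observed score by reliability and the mean by (1 − reliability): T̂ = 0.91·27 + 0.09·15.7 = 24.57 + 1.413 = 25.9830.

25.983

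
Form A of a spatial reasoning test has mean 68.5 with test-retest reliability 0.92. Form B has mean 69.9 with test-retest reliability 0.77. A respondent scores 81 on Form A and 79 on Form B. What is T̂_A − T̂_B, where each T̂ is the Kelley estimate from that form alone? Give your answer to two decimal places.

T̂_A = 0.92(81) + 0.08(68.5) = 80.0000
T̂_B = 0.77(79) + 0.23(69.9) = 76.9070
T̂_A − T̂_B = 3.0930

3.09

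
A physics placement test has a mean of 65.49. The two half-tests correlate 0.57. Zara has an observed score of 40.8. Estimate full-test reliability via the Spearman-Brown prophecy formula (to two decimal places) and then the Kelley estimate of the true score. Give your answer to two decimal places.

Spearman-Brown: ρ = 2r/(1 + r) = 2(0.57)/(1 + 0.57) = 1.140/1.57 = 0.7261 → 0.73
Regress the observed score toward the mean by the unreliability: T̂ = 0.73·40.8 + 0.27·65.49 = 29.784 + 17.6823 = 47.466.

47.47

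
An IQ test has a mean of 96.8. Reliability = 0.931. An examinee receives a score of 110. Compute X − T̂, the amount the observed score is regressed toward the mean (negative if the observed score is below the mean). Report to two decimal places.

0.91

Weight the observed score by reliability and the mean by (1 − reliability): T̂ = 0.931·110 + 0.069·96.8 = 102.410 + 6.6792 = 109.0892.
X − T̂ = 110 − 109.089 = 0.911 → 0.91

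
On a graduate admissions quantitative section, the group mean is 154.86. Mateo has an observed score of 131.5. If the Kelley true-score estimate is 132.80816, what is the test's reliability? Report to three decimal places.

0.944

T̂ = ρX + (1 − ρ)μ  ⇒  T̂ − μ = ρ(X − μ)
ρ = (T̂ − μ)/(X − μ) = (132.80816 − 154.86) / (131.5 − 154.86) = -22.05184 / -23.36 = 0.94400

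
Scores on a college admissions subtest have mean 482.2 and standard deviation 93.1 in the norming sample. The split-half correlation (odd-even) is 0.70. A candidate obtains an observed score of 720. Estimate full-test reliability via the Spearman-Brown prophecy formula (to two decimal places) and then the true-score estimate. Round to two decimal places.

677.20

Spearman-Brown: ρ = 2r/(1 + r) = 2(0.70)/(1 + 0.70) = 1.400/1.70 = 0.8235 → 0.82
T̂ = 0.82(720) + 0.18(482.2) = 590.40 + 86.796 = 677.196 → 677.20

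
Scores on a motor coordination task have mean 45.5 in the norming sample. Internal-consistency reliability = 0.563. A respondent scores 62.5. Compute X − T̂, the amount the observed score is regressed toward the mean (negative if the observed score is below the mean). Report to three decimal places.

T̂ = 0.563(62.5) + 0.437(45.5) = 35.1875 + 19.8835 = 55.07100 → 55.0710
X − T̂ = 62.5 − 55.0710 = 7.4290 → 7.429

7.429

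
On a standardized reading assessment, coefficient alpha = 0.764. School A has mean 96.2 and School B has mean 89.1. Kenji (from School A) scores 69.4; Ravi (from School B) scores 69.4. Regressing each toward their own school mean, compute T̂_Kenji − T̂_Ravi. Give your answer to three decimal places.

1.676

T̂_Kenji = 0.764(69.4) + 0.236(96.2) = 75.72480
T̂_Ravi = 0.764(69.4) + 0.236(89.1) = 74.04920
Difference = 75.72480 − 74.04920 = 1.67560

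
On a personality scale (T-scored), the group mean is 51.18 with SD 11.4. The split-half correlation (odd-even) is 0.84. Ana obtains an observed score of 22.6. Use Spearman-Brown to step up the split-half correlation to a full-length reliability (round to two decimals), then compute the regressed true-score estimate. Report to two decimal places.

Spearman-Brown: ρ = 2r/(1 + r) = 2(0.84)/(1 + 0.84) = 1.680/1.84 = 0.9130 → 0.91
Weight the observed score by reliability and the mean by (1 − reliability): T̂ = 0.91·22.6 + 0.09·51.18 = 20.566 + 4.6062 = 25.172.

25.17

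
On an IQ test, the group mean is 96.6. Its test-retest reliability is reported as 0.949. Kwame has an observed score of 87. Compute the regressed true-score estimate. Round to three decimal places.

87.490

T̂ = ρX + (1 − ρ)μ
  = 0.949 × 87 + 0.051 × 96.6
  = 82.563 + 4.9266
  = 87.4896
  ≈ 87.490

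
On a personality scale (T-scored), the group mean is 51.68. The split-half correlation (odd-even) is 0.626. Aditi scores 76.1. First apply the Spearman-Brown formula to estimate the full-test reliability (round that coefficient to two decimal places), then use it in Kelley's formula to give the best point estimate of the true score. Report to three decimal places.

Spearman-Brown: ρ = 2r/(1 + r) = 2(0.626)/(1 + 0.626) = 1.2520/1.626 = 0.7700 → 0.77
T̂ = 0.77(76.1) + 0.23(51.68) = 58.597 + 11.8864 = 70.4834 → 70.483

70.483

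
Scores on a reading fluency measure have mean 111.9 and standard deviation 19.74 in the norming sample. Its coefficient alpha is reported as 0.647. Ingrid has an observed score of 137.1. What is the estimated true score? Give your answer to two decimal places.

128.20

T̂ = ρX + (1 − ρ)μ
  = 0.647 × 137.1 + 0.353 × 111.9
  = 88.7037 + 39.5007
  = 128.204
  ≈ 128.20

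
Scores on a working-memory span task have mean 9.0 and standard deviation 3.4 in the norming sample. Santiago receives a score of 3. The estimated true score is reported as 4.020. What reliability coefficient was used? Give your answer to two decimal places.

T̂ = ρX + (1 − ρ)μ  ⇒  T̂ − μ = ρ(X − μ)
ρ = (T̂ − μ)/(X − μ) = (4.020 − 9.0) / (3 − 9.0) = -4.980 / -6.0 = 0.8300

0.83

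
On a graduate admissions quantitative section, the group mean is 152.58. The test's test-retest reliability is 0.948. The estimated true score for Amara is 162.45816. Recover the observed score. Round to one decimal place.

T̂ = ρX + (1 − ρ)μ  ⇒  X = (T̂ − (1 − ρ)μ) / ρ
X = (162.45816 − 0.052 × 152.58) / 0.948 = (162.45816 − 7.93416) / 0.948 = 154.52400 / 0.948 = 163.000

163.0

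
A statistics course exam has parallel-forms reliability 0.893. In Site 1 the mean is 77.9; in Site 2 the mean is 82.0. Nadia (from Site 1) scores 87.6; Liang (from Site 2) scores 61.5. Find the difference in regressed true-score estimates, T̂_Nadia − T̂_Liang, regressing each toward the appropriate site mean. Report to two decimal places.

22.87

T̂_Nadia = 0.893(87.6) + 0.107(77.9) = 86.5621
T̂_Liang = 0.893(61.5) + 0.107(82.0) = 63.6935
Difference = 86.5621 − 63.6935 = 22.8686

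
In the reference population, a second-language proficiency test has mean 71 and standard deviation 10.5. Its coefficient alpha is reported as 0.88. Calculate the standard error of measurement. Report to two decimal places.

SEM = SD · √(1 − ρ) = 10.5 × √0.12 = 10.5 × 0.3464 = 3.637

3.64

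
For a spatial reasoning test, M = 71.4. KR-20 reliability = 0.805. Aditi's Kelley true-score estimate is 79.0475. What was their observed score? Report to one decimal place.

80.9

T̂ = ρX + (1 − ρ)μ  ⇒  X = (T̂ − (1 − ρ)μ) / ρ
X = (79.0475 − 0.195 × 71.4) / 0.805 = (79.0475 − 13.9230) / 0.805 = 65.1245 / 0.805 = 80.900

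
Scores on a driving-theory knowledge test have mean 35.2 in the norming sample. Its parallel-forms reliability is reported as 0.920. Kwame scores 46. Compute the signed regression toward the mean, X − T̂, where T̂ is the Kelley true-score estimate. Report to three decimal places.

T̂ = 0.920(46) + 0.080(35.2) = 42.320 + 2.8160 = 45.13600 → 45.1360
X − T̂ = 46 − 45.1360 = 0.8640 → 0.864

0.864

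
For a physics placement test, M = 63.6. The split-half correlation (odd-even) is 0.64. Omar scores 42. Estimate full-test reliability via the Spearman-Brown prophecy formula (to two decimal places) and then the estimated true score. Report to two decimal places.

46.75

Spearman-Brown: ρ = 2r/(1 + r) = 2(0.64)/(1 + 0.64) = 1.280/1.64 = 0.7805 → 0.78
T̂ = ρX + (1 − ρ)μ
  = 0.78 × 42 + 0.22 × 63.6
  = 32.76 + 13.992
  = 46.752
  ≈ 46.75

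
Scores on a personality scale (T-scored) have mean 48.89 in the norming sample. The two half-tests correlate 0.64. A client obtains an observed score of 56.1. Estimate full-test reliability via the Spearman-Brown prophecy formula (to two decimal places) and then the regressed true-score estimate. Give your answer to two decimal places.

54.51

Spearman-Brown: ρ = 2r/(1 + r) = 2(0.64)/(1 + 0.64) = 1.280/1.64 = 0.7805 → 0.78
T̂ = 0.78(56.1) + 0.22(48.89) = 43.758 + 10.7558 = 54.514 → 54.51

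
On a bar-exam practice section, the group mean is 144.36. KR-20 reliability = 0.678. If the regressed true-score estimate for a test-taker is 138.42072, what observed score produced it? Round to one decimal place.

135.6

T̂ = ρX + (1 − ρ)μ  ⇒  X = (T̂ − (1 − ρ)μ) / ρ
X = (138.42072 − 0.322 × 144.36) / 0.678 = (138.42072 − 46.48392) / 0.678 = 91.93680 / 0.678 = 135.600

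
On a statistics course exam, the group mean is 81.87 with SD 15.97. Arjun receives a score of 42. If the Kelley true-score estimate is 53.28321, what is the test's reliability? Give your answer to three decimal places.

0.717

T̂ = ρX + (1 − ρ)μ  ⇒  T̂ − μ = ρ(X − μ)
ρ = (T̂ − μ)/(X − μ) = (53.28321 − 81.87) / (42 − 81.87) = -28.58679 / -39.87 = 0.71700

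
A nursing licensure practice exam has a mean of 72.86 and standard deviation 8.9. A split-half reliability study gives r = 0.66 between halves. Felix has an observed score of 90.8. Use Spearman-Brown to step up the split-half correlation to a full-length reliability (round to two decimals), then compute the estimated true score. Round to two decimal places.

Spearman-Brown: ρ = 2r/(1 + r) = 2(0.66)/(1 + 0.66) = 1.320/1.66 = 0.7952 → 0.80
Weight the observed score by reliability and the mean by (1 − reliability): T̂ = 0.80·90.8 + 0.20·72.86 = 72.640 + 14.5720 = 87.212.

87.21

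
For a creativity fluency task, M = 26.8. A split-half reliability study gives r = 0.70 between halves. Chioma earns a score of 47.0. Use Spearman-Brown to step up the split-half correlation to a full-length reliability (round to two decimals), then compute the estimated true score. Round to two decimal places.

43.36

Spearman-Brown: ρ = 2r/(1 + r) = 2(0.70)/(1 + 0.70) = 1.400/1.70 = 0.8235 → 0.82
T̂ = 0.82(47.0) + 0.18(26.8) = 38.540 + 4.824 = 43.364 → 43.36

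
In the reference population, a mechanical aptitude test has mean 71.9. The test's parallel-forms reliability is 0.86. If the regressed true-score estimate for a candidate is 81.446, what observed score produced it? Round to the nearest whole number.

83

T̂ = ρX + (1 − ρ)μ  ⇒  X = (T̂ − (1 − ρ)μ) / ρ
X = (81.446 − 0.14 × 71.9) / 0.86 = (81.446 − 10.066) / 0.86 = 71.380 / 0.86 = 83.00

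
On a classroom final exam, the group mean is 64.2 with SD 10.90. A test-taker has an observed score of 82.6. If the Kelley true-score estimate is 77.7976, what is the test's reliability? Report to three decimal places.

0.739

T̂ = ρX + (1 − ρ)μ  ⇒  T̂ − μ = ρ(X − μ)
ρ = (T̂ − μ)/(X − μ) = (77.7976 − 64.2) / (82.6 − 64.2) = 13.5976 / 18.4 = 0.73900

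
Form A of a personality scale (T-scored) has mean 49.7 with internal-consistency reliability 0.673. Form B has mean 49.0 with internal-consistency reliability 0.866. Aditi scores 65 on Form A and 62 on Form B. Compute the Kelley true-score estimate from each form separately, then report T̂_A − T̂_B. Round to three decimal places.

-0.261

T̂_A = 0.673(65) + 0.327(49.7) = 59.99690
T̂_B = 0.866(62) + 0.134(49.0) = 60.25800
T̂_A − T̂_B = -0.26110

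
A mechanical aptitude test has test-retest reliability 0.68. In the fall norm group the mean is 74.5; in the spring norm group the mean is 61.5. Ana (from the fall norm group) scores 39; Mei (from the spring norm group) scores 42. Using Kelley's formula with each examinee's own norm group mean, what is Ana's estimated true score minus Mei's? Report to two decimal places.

T̂_Ana = 0.68(39) + 0.32(74.5) = 50.3600
T̂_Mei = 0.68(42) + 0.32(61.5) = 48.2400
Difference = 50.3600 − 48.2400 = 2.1200

2.12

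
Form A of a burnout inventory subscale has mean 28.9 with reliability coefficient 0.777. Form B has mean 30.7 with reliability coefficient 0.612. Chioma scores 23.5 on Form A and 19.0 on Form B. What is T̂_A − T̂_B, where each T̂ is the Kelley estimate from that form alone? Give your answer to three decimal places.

T̂_A = 0.777(23.5) + 0.223(28.9) = 24.70420
T̂_B = 0.612(19.0) + 0.388(30.7) = 23.53960
T̂_A − T̂_B = 1.16460

1.165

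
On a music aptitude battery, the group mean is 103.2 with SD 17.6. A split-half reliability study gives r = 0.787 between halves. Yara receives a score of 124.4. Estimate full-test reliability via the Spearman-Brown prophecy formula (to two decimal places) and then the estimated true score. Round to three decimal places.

121.856

Spearman-Brown: ρ = 2r/(1 + r) = 2(0.787)/(1 + 0.787) = 1.5740/1.787 = 0.8808 → 0.88
Weight the observed score by reliability and the mean by (1 − reliability): T̂ = 0.88·124.4 + 0.12·103.2 = 109.472 + 12.384 = 121.8560.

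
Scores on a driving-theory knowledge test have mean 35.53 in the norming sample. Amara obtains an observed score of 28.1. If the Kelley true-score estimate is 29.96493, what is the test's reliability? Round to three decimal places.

T̂ = ρX + (1 − ρ)μ  ⇒  T̂ − μ = ρ(X − μ)
ρ = (T̂ − μ)/(X − μ) = (29.96493 − 35.53) / (28.1 − 35.53) = -5.56507 / -7.43 = 0.74900

0.749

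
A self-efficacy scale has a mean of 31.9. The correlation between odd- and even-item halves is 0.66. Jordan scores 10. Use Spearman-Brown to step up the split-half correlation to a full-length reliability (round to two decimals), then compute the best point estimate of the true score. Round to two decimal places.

14.38

Spearman-Brown: ρ = 2r/(1 + r) = 2(0.66)/(1 + 0.66) = 1.320/1.66 = 0.7952 → 0.80
Weight the observed score by reliability and the mean by (1 − reliability): T̂ = 0.80·10 + 0.20·31.9 = 8.00 + 6.380 = 14.380.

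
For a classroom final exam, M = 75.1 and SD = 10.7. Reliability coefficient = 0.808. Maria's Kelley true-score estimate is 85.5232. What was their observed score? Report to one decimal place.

88.0

T̂ = ρX + (1 − ρ)μ  ⇒  X = (T̂ − (1 − ρ)μ) / ρ
X = (85.5232 − 0.192 × 75.1) / 0.808 = (85.5232 − 14.4192) / 0.808 = 71.1040 / 0.808 = 88.000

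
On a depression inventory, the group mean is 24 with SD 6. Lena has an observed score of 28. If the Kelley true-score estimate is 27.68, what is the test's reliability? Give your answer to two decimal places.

0.92

T̂ = ρX + (1 − ρ)μ  ⇒  T̂ − μ = ρ(X − μ)
ρ = (T̂ − μ)/(X − μ) = (27.68 − 24) / (28 − 24) = 3.68 / 4.0 = 0.9200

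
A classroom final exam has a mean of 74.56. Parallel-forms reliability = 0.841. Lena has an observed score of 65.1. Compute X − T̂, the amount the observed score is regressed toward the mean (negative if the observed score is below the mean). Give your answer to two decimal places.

Weight the observed score by reliability and the mean by (1 − reliability): T̂ = 0.841·65.1 + 0.159·74.56 = 54.7491 + 11.85504 = 66.6041.
X − T̂ = 65.1 − 66.604 = -1.504 → -1.50

-1.50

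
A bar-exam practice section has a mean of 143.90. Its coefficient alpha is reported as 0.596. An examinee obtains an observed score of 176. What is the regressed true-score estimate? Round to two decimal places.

163.03

T̂ = ρX + (1 − ρ)μ
  = 0.596 × 176 + 0.404 × 143.90
  = 104.896 + 58.13560
  = 163.032
  ≈ 163.03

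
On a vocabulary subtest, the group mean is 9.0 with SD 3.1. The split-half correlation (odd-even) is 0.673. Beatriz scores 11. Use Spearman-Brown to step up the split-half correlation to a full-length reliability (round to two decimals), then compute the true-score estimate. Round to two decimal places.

Spearman-Brown: ρ = 2r/(1 + r) = 2(0.673)/(1 + 0.673) = 1.3460/1.673 = 0.8045 → 0.80
T̂ = ρX + (1 − ρ)μ
  = 0.80 × 11 + 0.20 × 9.0
  = 8.80 + 1.800
  = 10.600
  ≈ 10.60

10.60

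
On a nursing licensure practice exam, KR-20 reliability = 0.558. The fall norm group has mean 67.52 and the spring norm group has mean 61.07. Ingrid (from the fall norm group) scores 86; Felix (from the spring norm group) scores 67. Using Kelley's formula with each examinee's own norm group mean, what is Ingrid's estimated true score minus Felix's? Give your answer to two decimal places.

13.45

T̂_Ingrid = 0.558(86) + 0.442(67.52) = 77.8318
T̂_Felix = 0.558(67) + 0.442(61.07) = 64.3789
Difference = 77.8318 − 64.3789 = 13.4529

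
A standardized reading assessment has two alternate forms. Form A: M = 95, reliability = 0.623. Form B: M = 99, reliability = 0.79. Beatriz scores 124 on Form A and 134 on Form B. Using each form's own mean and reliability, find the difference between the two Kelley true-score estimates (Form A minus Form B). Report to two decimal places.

T̂_A = 0.623(124) + 0.377(95) = 113.0670
T̂_B = 0.79(134) + 0.21(99) = 126.6500
T̂_A − T̂_B = -13.5830

-13.58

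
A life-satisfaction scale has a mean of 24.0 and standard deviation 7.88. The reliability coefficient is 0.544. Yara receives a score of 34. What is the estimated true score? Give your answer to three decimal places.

T̂ = ρX + (1 − ρ)μ
  = 0.544 × 34 + 0.456 × 24.0
  = 18.496 + 10.9440
  = 29.4400
  ≈ 29.440

29.440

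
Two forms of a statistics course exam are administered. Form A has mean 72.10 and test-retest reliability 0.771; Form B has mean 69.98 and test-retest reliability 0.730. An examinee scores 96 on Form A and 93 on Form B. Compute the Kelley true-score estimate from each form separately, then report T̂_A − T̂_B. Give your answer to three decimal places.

3.742

T̂_A = 0.771(96) + 0.229(72.10) = 90.52690
T̂_B = 0.730(93) + 0.270(69.98) = 86.78460
T̂_A − T̂_B = 3.74230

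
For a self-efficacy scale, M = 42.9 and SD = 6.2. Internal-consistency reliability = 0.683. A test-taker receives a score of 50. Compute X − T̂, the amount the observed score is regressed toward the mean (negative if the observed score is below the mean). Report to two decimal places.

T̂ = 0.683(50) + 0.317(42.9) = 34.150 + 13.5993 = 47.7493 → 47.749
X − T̂ = 50 − 47.749 = 2.251 → 2.25

2.25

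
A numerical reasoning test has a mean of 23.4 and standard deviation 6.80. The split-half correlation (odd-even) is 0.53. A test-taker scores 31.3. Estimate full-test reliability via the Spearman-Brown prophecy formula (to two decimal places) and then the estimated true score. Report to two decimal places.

Spearman-Brown: ρ = 2r/(1 + r) = 2(0.53)/(1 + 0.53) = 1.060/1.53 = 0.6928 → 0.69
T̂ = ρX + (1 − ρ)μ
  = 0.69 × 31.3 + 0.31 × 23.4
  = 21.597 + 7.254
  = 28.851
  ≈ 28.85

28.85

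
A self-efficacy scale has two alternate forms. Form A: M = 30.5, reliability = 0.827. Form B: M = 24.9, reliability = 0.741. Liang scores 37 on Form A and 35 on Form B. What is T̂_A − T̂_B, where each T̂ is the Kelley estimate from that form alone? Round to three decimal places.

T̂_A = 0.827(37) + 0.173(30.5) = 35.87550
T̂_B = 0.741(35) + 0.259(24.9) = 32.38410
T̂_A − T̂_B = 3.49140

3.491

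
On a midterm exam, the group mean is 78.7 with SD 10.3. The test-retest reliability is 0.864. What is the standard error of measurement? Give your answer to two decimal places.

3.80

SEM = SD · √(1 − ρ) = 10.3 × √0.136 = 10.3 × 0.3688 = 3.798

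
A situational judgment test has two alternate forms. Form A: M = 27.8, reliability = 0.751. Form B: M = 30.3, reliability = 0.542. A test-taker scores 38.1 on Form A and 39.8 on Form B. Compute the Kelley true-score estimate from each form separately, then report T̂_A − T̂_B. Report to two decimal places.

0.09

T̂_A = 0.751(38.1) + 0.249(27.8) = 35.5353
T̂_B = 0.542(39.8) + 0.458(30.3) = 35.4490
T̂_A − T̂_B = 0.0863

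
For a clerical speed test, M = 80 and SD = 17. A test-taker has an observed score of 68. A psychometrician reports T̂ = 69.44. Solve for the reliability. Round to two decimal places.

T̂ = ρX + (1 − ρ)μ  ⇒  T̂ − μ = ρ(X − μ)
ρ = (T̂ − μ)/(X − μ) = (69.44 − 80) / (68 − 80) = -10.56 / -12.0 = 0.8800

0.88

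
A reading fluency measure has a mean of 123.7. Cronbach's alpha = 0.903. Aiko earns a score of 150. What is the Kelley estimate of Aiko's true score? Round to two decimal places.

147.45

T̂ = 0.903(150) + 0.097(123.7) = 135.450 + 11.9989 = 147.449 → 147.45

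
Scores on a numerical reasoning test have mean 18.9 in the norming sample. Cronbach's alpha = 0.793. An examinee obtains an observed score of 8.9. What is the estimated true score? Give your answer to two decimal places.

10.97

T̂ = ρX + (1 − ρ)μ
  = 0.793 × 8.9 + 0.207 × 18.9
  = 7.0577 + 3.9123
  = 10.970
  ≈ 10.97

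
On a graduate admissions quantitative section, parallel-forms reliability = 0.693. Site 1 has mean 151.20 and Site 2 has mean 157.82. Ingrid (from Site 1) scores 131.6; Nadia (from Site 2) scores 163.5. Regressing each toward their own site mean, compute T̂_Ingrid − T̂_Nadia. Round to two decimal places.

T̂_Ingrid = 0.693(131.6) + 0.307(151.20) = 137.6172
T̂_Nadia = 0.693(163.5) + 0.307(157.82) = 161.7562
Difference = 137.6172 − 161.7562 = -24.1390

-24.14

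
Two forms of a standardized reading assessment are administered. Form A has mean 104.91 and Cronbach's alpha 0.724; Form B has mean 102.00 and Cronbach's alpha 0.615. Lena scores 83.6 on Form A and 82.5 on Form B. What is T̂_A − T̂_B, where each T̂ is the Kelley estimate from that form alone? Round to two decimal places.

T̂_A = 0.724(83.6) + 0.276(104.91) = 89.4816
T̂_B = 0.615(82.5) + 0.385(102.00) = 90.0075
T̂_A − T̂_B = -0.5259

-0.53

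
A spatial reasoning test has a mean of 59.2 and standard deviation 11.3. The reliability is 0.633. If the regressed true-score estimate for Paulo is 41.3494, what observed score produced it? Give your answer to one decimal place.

31.0

T̂ = ρX + (1 − ρ)μ  ⇒  X = (T̂ − (1 − ρ)μ) / ρ
X = (41.3494 − 0.367 × 59.2) / 0.633 = (41.3494 − 21.7264) / 0.633 = 19.6230 / 0.633 = 31.000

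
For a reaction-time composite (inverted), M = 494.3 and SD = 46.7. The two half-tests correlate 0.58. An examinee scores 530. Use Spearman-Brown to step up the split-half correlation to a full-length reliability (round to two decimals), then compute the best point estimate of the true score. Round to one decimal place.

520.4

Spearman-Brown: ρ = 2r/(1 + r) = 2(0.58)/(1 + 0.58) = 1.160/1.58 = 0.7342 → 0.73
T̂ = 0.73(530) + 0.27(494.3) = 386.90 + 133.461 = 520.36 → 520.4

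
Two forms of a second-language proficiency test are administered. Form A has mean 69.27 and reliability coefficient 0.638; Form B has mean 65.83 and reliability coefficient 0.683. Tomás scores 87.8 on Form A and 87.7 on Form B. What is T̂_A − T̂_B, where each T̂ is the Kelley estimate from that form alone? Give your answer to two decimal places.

0.32

T̂_A = 0.638(87.8) + 0.362(69.27) = 81.0921
T̂_B = 0.683(87.7) + 0.317(65.83) = 80.7672
T̂_A − T̂_B = 0.3249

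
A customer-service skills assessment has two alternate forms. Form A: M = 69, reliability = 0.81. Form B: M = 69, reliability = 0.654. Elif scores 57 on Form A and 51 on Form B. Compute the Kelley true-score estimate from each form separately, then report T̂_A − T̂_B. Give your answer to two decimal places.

T̂_A = 0.81(57) + 0.19(69) = 59.2800
T̂_B = 0.654(51) + 0.346(69) = 57.2280
T̂_A − T̂_B = 2.0520

2.05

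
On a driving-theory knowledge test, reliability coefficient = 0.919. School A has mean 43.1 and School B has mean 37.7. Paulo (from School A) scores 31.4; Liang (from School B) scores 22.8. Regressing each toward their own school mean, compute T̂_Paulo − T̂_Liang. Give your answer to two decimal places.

8.34

T̂_Paulo = 0.919(31.4) + 0.081(43.1) = 32.3477
T̂_Liang = 0.919(22.8) + 0.081(37.7) = 24.0069
Difference = 32.3477 − 24.0069 = 8.3408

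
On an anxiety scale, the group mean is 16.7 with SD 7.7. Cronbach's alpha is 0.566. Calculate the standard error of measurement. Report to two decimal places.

5.07

SEM = SD · √(1 − ρ) = 7.7 × √0.434 = 7.7 × 0.6588 = 5.073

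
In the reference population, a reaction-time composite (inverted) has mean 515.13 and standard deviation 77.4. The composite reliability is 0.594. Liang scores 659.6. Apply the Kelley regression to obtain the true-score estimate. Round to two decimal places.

Regress the observed score toward the mean by the unreliability: T̂ = 0.594·659.6 + 0.406·515.13 = 391.8024 + 209.14278 = 600.945.

600.95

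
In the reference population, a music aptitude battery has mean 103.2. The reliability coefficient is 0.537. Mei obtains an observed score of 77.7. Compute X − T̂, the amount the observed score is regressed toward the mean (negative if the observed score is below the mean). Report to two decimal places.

-11.81

Regress the observed score toward the mean by the unreliability: T̂ = 0.537·77.7 + 0.463·103.2 = 41.7249 + 47.7816 = 89.5065.
X − T̂ = 77.7 − 89.507 = -11.806 → -11.81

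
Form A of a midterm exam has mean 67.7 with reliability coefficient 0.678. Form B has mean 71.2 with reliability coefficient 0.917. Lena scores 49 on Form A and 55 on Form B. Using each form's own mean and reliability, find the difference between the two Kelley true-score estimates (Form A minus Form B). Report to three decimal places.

T̂_A = 0.678(49) + 0.322(67.7) = 55.02140
T̂_B = 0.917(55) + 0.083(71.2) = 56.34460
T̂_A − T̂_B = -1.32320

-1.323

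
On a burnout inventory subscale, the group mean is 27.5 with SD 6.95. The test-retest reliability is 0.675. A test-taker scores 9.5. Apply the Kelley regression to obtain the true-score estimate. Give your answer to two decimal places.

15.35

T̂ = 0.675(9.5) + 0.325(27.5) = 6.4125 + 8.9375 = 15.350 → 15.35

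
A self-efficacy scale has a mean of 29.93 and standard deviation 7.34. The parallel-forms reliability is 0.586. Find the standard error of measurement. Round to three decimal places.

SEM = SD · √(1 − ρ) = 7.34 × √0.414 = 7.34 × 0.6434 = 4.7228

4.723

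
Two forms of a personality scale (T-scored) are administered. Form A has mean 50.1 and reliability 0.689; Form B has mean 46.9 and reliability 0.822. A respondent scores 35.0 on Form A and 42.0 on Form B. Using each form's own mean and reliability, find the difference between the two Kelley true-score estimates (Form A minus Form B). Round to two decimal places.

T̂_A = 0.689(35.0) + 0.311(50.1) = 39.6961
T̂_B = 0.822(42.0) + 0.178(46.9) = 42.8722
T̂_A − T̂_B = -3.1761

-3.18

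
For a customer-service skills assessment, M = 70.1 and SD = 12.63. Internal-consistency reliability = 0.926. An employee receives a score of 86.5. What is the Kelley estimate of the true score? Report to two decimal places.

T̂ = ρX + (1 − ρ)μ
  = 0.926 × 86.5 + 0.074 × 70.1
  = 80.0990 + 5.1874
  = 85.286
  ≈ 85.29

85.29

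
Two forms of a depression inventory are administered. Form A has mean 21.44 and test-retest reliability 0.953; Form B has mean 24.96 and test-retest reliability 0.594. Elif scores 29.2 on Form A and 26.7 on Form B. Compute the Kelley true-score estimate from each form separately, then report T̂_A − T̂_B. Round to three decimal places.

T̂_A = 0.953(29.2) + 0.047(21.44) = 28.83528
T̂_B = 0.594(26.7) + 0.406(24.96) = 25.99356
T̂_A − T̂_B = 2.84172

2.842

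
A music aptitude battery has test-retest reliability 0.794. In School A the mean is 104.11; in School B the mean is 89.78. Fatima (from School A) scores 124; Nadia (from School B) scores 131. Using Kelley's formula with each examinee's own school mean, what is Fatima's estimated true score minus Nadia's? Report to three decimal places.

T̂_Fatima = 0.794(124) + 0.206(104.11) = 119.90266
T̂_Nadia = 0.794(131) + 0.206(89.78) = 122.50868
Difference = 119.90266 − 122.50868 = -2.60602

-2.606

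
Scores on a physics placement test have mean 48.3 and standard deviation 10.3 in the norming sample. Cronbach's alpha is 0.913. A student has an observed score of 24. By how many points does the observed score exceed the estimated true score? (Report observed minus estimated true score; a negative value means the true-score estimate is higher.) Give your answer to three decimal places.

-2.114

Kelley's formula gives T̂ = 0.913·24 + 0.087·48.3 = 21.912 + 4.2021 = 26.11410.
X − T̂ = 24 − 26.1141 = -2.1141 → -2.114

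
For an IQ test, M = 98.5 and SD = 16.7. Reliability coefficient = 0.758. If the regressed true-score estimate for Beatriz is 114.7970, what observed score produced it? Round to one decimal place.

120.0

T̂ = ρX + (1 − ρ)μ  ⇒  X = (T̂ − (1 − ρ)μ) / ρ
X = (114.7970 − 0.242 × 98.5) / 0.758 = (114.7970 − 23.8370) / 0.758 = 90.9600 / 0.758 = 120.000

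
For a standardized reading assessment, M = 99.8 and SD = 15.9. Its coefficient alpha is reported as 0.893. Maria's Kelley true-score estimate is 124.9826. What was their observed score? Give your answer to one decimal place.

T̂ = ρX + (1 − ρ)μ  ⇒  X = (T̂ − (1 − ρ)μ) / ρ
X = (124.9826 − 0.107 × 99.8) / 0.893 = (124.9826 − 10.6786) / 0.893 = 114.3040 / 0.893 = 128.000

128.0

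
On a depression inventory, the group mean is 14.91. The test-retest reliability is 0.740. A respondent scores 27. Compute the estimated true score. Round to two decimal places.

23.86

T̂ = ρX + (1 − ρ)μ
  = 0.740 × 27 + 0.260 × 14.91
  = 19.980 + 3.87660
  = 23.857
  ≈ 23.86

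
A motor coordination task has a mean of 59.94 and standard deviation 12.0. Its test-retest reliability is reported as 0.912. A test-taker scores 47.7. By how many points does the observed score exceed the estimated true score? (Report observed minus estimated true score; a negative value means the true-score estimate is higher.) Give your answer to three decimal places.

-1.077

T̂ = 0.912(47.7) + 0.088(59.94) = 43.5024 + 5.27472 = 48.77712 → 48.7771
X − T̂ = 47.7 − 48.7771 = -1.0771 → -1.077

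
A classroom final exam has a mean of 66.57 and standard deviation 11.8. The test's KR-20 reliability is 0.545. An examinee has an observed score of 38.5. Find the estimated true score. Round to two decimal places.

51.27

T̂ = 0.545(38.5) + 0.455(66.57) = 20.9825 + 30.28935 = 51.272 → 51.27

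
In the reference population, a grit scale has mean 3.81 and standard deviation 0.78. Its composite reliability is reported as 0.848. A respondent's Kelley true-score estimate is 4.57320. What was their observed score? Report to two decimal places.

4.71

T̂ = ρX + (1 − ρ)μ  ⇒  X = (T̂ − (1 − ρ)μ) / ρ
X = (4.57320 − 0.152 × 3.81) / 0.848 = (4.57320 − 0.57912) / 0.848 = 3.99408 / 0.848 = 4.7100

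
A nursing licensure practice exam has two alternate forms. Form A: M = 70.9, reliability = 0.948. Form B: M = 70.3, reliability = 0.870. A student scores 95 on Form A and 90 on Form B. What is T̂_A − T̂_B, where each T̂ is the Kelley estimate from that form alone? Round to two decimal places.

6.31

T̂_A = 0.948(95) + 0.052(70.9) = 93.7468
T̂_B = 0.870(90) + 0.130(70.3) = 87.4390
T̂_A − T̂_B = 6.3078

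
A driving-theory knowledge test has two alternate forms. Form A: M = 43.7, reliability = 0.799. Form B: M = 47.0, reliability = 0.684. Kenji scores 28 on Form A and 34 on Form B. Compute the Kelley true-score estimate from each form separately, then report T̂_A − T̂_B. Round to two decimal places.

T̂_A = 0.799(28) + 0.201(43.7) = 31.1557
T̂_B = 0.684(34) + 0.316(47.0) = 38.1080
T̂_A − T̂_B = -6.9523

-6.95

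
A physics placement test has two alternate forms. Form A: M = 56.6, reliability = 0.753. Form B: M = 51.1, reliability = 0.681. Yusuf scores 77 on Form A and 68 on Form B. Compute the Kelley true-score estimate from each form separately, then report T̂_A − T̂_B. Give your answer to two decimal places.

T̂_A = 0.753(77) + 0.247(56.6) = 71.9612
T̂_B = 0.681(68) + 0.319(51.1) = 62.6089
T̂_A − T̂_B = 9.3523

9.35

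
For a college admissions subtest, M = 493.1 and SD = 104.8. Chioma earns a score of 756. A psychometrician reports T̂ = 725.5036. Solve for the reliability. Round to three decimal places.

T̂ = ρX + (1 − ρ)μ  ⇒  T̂ − μ = ρ(X − μ)
ρ = (T̂ − μ)/(X − μ) = (725.5036 − 493.1) / (756 − 493.1) = 232.4036 / 262.9 = 0.88400

0.884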